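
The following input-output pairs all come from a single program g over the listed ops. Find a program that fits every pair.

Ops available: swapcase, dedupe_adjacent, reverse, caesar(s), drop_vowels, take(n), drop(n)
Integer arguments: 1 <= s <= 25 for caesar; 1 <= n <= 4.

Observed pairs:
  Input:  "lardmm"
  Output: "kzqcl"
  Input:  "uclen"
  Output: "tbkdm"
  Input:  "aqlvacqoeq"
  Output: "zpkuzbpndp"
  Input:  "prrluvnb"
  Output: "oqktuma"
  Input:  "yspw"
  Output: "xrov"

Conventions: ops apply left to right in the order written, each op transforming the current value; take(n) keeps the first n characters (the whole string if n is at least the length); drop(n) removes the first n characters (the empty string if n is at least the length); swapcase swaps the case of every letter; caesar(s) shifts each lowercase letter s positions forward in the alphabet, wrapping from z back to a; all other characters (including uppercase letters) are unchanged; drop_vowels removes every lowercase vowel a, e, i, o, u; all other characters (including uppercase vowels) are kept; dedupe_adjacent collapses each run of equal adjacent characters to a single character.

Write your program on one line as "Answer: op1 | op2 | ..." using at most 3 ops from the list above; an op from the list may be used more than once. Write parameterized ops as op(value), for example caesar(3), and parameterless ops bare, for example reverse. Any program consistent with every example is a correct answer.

dedupe_adjacent | caesar(25)

Check, running the answer program on each example:
  "lardmm" -> "lardm" -> "kzqcl"
  "uclen" -> "uclen" -> "tbkdm"
  "aqlvacqoeq" -> "aqlvacqoeq" -> "zpkuzbpndp"
  "prrluvnb" -> "prluvnb" -> "oqktuma"
  "yspw" -> "yspw" -> "xrov"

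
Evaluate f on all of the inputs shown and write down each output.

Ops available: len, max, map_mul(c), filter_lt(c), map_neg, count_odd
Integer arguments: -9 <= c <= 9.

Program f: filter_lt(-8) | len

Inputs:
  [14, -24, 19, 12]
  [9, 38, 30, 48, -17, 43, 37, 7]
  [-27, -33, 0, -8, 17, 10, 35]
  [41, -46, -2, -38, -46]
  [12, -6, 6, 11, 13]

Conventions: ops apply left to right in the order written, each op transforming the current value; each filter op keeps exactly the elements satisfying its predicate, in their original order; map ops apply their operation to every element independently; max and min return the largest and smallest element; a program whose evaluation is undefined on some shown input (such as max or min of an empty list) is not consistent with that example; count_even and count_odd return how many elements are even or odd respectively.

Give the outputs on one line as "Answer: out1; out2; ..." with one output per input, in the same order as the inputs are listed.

Execution, op by op:
  [14, -24, 19, 12] -> [-24] -> 1
  [9, 38, 30, 48, -17, 43, 37, 7] -> [-17] -> 1
  [-27, -33, 0, -8, 17, 10, 35] -> [-27, -33] -> 2
  [41, -46, -2, -38, -46] -> [-46, -38, -46] -> 3
  [12, -6, 6, 11, 13] -> [] -> 0

1; 1; 2; 3; 0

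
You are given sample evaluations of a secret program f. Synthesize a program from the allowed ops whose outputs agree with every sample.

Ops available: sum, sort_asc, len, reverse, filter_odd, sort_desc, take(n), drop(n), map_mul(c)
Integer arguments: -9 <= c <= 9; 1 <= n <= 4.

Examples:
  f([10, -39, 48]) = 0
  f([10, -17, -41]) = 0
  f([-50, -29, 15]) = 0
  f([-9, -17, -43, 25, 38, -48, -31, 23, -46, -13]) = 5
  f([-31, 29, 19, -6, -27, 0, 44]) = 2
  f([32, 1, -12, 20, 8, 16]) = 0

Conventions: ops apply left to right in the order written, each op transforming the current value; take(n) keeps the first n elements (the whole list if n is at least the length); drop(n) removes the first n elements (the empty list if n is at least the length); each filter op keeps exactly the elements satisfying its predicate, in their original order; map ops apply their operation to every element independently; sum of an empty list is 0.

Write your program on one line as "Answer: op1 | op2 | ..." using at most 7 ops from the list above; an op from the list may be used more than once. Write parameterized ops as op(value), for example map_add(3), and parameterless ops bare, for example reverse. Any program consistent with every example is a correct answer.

sort_desc | map_mul(3) | filter_odd | sort_asc | drop(2) | len

Check, running the answer program on each example:
  [10, -39, 48] -> [48, 10, -39] -> [144, 30, -117] -> [-117] -> [-117] -> [] -> 0
  [10, -17, -41] -> [10, -17, -41] -> [30, -51, -123] -> [-51, -123] -> [-123, -51] -> [] -> 0
  [-50, -29, 15] -> [15, -29, -50] -> [45, -87, -150] -> [45, -87] -> [-87, 45] -> [] -> 0
  [-9, -17, -43, 25, 38, -48, -31, 23, -46, -13] -> [38, 25, 23, -9, -13, -17, -31, -43, -46, -48] -> [114, 75, 69, -27, -39, -51, -93, -129, -138, -144] -> [75, 69, -27, -39, -51, -93, -129] -> [-129, -93, -51, -39, -27, 69, 75] -> [-51, -39, -27, 69, 75] -> 5
  [-31, 29, 19, -6, -27, 0, 44] -> [44, 29, 19, 0, -6, -27, -31] -> [132, 87, 57, 0, -18, -81, -93] -> [87, 57, -81, -93] -> [-93, -81, 57, 87] -> [57, 87] -> 2
  [32, 1, -12, 20, 8, 16] -> [32, 20, 16, 8, 1, -12] -> [96, 60, 48, 24, 3, -36] -> [3] -> [3] -> [] -> 0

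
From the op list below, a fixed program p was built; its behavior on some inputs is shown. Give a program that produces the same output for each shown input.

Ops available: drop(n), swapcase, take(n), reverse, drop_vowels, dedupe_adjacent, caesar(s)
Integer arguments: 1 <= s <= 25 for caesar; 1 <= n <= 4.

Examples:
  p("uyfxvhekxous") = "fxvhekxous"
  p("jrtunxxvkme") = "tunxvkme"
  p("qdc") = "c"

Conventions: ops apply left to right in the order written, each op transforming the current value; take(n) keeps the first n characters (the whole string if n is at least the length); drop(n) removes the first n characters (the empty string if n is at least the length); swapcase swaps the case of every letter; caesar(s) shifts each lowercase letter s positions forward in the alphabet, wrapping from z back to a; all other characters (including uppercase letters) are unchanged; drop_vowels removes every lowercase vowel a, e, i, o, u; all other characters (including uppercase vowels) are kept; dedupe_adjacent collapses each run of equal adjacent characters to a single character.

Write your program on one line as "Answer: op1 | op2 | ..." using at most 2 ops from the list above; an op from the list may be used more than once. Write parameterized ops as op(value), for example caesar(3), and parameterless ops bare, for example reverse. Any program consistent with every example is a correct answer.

dedupe_adjacent | drop(2)

Check, running the answer program on each example:
  "uyfxvhekxous" -> "uyfxvhekxous" -> "fxvhekxous"
  "jrtunxxvkme" -> "jrtunxvkme" -> "tunxvkme"
  "qdc" -> "qdc" -> "c"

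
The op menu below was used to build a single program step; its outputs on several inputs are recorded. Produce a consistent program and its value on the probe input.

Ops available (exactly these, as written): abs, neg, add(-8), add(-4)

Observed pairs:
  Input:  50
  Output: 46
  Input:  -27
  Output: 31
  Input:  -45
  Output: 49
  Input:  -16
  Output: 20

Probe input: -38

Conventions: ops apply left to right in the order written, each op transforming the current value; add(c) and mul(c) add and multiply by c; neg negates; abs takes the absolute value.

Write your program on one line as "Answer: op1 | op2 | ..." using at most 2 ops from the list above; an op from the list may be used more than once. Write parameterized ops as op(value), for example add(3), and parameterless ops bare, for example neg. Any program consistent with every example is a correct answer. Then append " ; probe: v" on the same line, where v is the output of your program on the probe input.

add(-4) | abs ; probe: 42

Check, running the answer program on each example:
  50 -> 46 -> 46
  -27 -> -31 -> 31
  -45 -> -49 -> 49
  -16 -> -20 -> 20
  probe: -38 -> -42 -> 42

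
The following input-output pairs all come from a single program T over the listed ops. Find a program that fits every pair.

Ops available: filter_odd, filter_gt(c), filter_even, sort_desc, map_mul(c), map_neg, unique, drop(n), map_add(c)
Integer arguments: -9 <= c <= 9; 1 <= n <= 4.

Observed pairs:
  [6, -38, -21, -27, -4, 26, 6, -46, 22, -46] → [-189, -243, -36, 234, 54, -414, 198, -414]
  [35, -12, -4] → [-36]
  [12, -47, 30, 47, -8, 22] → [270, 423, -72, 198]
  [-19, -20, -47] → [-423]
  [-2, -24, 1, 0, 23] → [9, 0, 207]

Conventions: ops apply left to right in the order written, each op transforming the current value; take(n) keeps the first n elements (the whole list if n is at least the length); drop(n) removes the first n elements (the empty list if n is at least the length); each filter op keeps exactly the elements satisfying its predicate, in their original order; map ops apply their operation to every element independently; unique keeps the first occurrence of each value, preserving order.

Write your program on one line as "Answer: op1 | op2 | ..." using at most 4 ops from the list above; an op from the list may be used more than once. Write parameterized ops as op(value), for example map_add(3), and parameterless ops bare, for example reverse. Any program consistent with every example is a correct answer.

map_mul(9) | map_neg | drop(2) | map_neg

Check, running the answer program on each example:
  [6, -38, -21, -27, -4, 26, 6, -46, 22, -46] -> [54, -342, -189, -243, -36, 234, 54, -414, 198, -414] -> [-54, 342, 189, 243, 36, -234, -54, 414, -198, 414] -> [189, 243, 36, -234, -54, 414, -198, 414] -> [-189, -243, -36, 234, 54, -414, 198, -414]
  [35, -12, -4] -> [315, -108, -36] -> [-315, 108, 36] -> [36] -> [-36]
  [12, -47, 30, 47, -8, 22] -> [108, -423, 270, 423, -72, 198] -> [-108, 423, -270, -423, 72, -198] -> [-270, -423, 72, -198] -> [270, 423, -72, 198]
  [-19, -20, -47] -> [-171, -180, -423] -> [171, 180, 423] -> [423] -> [-423]
  [-2, -24, 1, 0, 23] -> [-18, -216, 9, 0, 207] -> [18, 216, -9, 0, -207] -> [-9, 0, -207] -> [9, 0, 207]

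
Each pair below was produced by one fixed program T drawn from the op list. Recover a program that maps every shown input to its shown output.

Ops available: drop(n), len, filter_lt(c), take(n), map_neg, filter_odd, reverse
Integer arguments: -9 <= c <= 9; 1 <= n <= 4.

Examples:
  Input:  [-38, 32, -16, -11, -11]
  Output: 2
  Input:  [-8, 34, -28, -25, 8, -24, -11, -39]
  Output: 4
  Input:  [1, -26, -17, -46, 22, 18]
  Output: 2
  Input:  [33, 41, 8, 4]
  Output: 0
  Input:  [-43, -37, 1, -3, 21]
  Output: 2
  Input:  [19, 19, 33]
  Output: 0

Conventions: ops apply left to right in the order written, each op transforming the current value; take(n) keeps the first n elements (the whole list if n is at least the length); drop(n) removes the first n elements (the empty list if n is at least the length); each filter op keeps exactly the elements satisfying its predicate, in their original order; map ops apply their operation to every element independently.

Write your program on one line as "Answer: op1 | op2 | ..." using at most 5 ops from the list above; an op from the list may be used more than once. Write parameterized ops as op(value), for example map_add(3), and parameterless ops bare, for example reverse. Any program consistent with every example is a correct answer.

filter_lt(8) | drop(2) | map_neg | reverse | len

Check, running the answer program on each example:
  [-38, 32, -16, -11, -11] -> [-38, -16, -11, -11] -> [-11, -11] -> [11, 11] -> [11, 11] -> 2
  [-8, 34, -28, -25, 8, -24, -11, -39] -> [-8, -28, -25, -24, -11, -39] -> [-25, -24, -11, -39] -> [25, 24, 11, 39] -> [39, 11, 24, 25] -> 4
  [1, -26, -17, -46, 22, 18] -> [1, -26, -17, -46] -> [-17, -46] -> [17, 46] -> [46, 17] -> 2
  [33, 41, 8, 4] -> [4] -> [] -> [] -> [] -> 0
  [-43, -37, 1, -3, 21] -> [-43, -37, 1, -3] -> [1, -3] -> [-1, 3] -> [3, -1] -> 2
  [19, 19, 33] -> [] -> [] -> [] -> [] -> 0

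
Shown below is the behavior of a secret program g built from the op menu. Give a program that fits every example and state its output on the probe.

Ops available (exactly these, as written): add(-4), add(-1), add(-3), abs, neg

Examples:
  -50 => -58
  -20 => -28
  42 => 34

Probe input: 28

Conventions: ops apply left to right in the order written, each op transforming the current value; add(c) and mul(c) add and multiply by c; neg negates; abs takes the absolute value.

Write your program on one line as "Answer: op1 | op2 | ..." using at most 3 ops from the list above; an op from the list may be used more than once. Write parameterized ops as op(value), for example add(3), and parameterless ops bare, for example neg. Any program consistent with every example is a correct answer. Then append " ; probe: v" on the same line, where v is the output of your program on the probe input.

add(-3) | add(-1) | add(-4) ; probe: 20

Check, running the answer program on each example:
  -50 -> -53 -> -54 -> -58
  -20 -> -23 -> -24 -> -28
  42 -> 39 -> 38 -> 34
  probe: 28 -> 25 -> 24 -> 20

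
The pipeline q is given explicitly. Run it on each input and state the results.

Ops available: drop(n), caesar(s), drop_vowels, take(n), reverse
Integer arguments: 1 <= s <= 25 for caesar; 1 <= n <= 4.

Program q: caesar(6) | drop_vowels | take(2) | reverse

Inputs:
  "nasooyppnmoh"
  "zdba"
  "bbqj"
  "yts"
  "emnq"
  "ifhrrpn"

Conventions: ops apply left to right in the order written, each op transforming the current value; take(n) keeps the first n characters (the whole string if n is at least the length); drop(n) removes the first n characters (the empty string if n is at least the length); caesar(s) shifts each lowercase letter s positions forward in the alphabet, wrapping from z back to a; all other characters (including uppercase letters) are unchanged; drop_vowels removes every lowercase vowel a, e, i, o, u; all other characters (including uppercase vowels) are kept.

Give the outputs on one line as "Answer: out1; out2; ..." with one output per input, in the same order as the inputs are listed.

"gt"; "jf"; "hh"; "yz"; "sk"; "nl"

Execution, op by op:
  "nasooyppnmoh" -> "tgyuuevvtsun" -> "tgyvvtsn" -> "tg" -> "gt"
  "zdba" -> "fjhg" -> "fjhg" -> "fj" -> "jf"
  "bbqj" -> "hhwp" -> "hhwp" -> "hh" -> "hh"
  "yts" -> "ezy" -> "zy" -> "zy" -> "yz"
  "emnq" -> "kstw" -> "kstw" -> "ks" -> "sk"
  "ifhrrpn" -> "olnxxvt" -> "lnxxvt" -> "ln" -> "nl"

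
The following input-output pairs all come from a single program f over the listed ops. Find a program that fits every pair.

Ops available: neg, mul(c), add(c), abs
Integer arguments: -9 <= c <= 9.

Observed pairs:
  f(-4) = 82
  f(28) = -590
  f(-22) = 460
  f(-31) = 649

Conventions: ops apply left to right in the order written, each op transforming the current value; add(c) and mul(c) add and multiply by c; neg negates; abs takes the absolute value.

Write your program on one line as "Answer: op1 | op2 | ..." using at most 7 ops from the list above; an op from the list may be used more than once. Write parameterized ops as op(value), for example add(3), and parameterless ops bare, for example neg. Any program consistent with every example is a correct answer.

mul(7) | mul(3) | add(5) | neg | add(-2) | add(5)

Check, running the answer program on each example:
  -4 -> -28 -> -84 -> -79 -> 79 -> 77 -> 82
  28 -> 196 -> 588 -> 593 -> -593 -> -595 -> -590
  -22 -> -154 -> -462 -> -457 -> 457 -> 455 -> 460
  -31 -> -217 -> -651 -> -646 -> 646 -> 644 -> 649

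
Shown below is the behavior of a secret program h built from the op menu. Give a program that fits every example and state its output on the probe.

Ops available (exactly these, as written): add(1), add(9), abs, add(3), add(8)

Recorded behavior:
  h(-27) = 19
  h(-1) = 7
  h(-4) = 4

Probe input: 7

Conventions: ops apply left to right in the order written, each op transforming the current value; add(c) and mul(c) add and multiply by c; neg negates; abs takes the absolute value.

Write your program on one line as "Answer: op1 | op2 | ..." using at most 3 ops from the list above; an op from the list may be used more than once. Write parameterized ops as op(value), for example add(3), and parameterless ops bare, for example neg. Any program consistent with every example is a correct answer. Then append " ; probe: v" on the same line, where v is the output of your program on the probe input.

add(8) | abs ; probe: 15

Check, running the answer program on each example:
  -27 -> -19 -> 19
  -1 -> 7 -> 7
  -4 -> 4 -> 4
  probe: 7 -> 15 -> 15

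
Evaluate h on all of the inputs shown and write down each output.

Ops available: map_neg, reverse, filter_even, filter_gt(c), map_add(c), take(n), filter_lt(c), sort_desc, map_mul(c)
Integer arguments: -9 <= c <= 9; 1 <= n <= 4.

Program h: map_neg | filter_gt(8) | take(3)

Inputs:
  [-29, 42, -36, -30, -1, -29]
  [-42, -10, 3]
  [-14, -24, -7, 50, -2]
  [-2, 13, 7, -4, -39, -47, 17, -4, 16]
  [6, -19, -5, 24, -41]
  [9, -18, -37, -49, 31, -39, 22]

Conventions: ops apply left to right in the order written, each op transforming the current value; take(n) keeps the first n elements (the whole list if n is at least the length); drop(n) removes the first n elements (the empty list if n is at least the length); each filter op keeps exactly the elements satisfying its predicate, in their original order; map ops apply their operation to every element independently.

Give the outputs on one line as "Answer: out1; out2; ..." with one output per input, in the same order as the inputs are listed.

[29, 36, 30]; [42, 10]; [14, 24]; [39, 47]; [19, 41]; [18, 37, 49]

Execution, op by op:
  [-29, 42, -36, -30, -1, -29] -> [29, -42, 36, 30, 1, 29] -> [29, 36, 30, 29] -> [29, 36, 30]
  [-42, -10, 3] -> [42, 10, -3] -> [42, 10] -> [42, 10]
  [-14, -24, -7, 50, -2] -> [14, 24, 7, -50, 2] -> [14, 24] -> [14, 24]
  [-2, 13, 7, -4, -39, -47, 17, -4, 16] -> [2, -13, -7, 4, 39, 47, -17, 4, -16] -> [39, 47] -> [39, 47]
  [6, -19, -5, 24, -41] -> [-6, 19, 5, -24, 41] -> [19, 41] -> [19, 41]
  [9, -18, -37, -49, 31, -39, 22] -> [-9, 18, 37, 49, -31, 39, -22] -> [18, 37, 49, 39] -> [18, 37, 49]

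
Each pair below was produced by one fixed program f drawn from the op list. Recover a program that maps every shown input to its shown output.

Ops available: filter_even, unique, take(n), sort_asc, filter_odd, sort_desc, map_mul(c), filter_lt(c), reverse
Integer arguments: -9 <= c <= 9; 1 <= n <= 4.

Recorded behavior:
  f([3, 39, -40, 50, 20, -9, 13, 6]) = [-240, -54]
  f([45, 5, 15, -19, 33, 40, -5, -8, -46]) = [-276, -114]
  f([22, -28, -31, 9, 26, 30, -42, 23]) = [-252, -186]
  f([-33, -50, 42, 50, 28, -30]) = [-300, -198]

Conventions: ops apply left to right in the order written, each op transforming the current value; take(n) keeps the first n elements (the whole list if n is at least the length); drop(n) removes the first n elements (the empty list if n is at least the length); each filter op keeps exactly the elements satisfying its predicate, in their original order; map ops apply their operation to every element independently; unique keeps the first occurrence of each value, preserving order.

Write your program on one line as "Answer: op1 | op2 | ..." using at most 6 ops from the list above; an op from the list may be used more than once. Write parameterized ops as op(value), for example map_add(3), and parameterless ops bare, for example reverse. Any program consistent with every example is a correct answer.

filter_lt(5) | reverse | sort_asc | map_mul(6) | take(2)

Check, running the answer program on each example:
  [3, 39, -40, 50, 20, -9, 13, 6] -> [3, -40, -9] -> [-9, -40, 3] -> [-40, -9, 3] -> [-240, -54, 18] -> [-240, -54]
  [45, 5, 15, -19, 33, 40, -5, -8, -46] -> [-19, -5, -8, -46] -> [-46, -8, -5, -19] -> [-46, -19, -8, -5] -> [-276, -114, -48, -30] -> [-276, -114]
  [22, -28, -31, 9, 26, 30, -42, 23] -> [-28, -31, -42] -> [-42, -31, -28] -> [-42, -31, -28] -> [-252, -186, -168] -> [-252, -186]
  [-33, -50, 42, 50, 28, -30] -> [-33, -50, -30] -> [-30, -50, -33] -> [-50, -33, -30] -> [-300, -198, -180] -> [-300, -198]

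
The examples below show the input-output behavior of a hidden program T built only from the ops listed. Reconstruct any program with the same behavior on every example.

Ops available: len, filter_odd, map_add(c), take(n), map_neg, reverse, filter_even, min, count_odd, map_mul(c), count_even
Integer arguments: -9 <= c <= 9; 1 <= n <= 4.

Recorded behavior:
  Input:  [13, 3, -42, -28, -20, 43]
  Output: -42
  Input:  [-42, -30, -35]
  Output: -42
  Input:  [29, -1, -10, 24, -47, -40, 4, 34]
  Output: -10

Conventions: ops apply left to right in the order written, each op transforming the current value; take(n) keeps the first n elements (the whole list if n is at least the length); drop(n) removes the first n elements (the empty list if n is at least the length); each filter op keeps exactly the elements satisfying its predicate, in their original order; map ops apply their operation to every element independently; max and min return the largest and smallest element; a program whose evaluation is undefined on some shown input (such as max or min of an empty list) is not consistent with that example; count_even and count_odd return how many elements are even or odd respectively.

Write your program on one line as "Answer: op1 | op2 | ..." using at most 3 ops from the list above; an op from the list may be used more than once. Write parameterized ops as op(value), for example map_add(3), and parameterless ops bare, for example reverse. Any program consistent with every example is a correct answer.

take(4) | min

Check, running the answer program on each example:
  [13, 3, -42, -28, -20, 43] -> [13, 3, -42, -28] -> -42
  [-42, -30, -35] -> [-42, -30, -35] -> -42
  [29, -1, -10, 24, -47, -40, 4, 34] -> [29, -1, -10, 24] -> -10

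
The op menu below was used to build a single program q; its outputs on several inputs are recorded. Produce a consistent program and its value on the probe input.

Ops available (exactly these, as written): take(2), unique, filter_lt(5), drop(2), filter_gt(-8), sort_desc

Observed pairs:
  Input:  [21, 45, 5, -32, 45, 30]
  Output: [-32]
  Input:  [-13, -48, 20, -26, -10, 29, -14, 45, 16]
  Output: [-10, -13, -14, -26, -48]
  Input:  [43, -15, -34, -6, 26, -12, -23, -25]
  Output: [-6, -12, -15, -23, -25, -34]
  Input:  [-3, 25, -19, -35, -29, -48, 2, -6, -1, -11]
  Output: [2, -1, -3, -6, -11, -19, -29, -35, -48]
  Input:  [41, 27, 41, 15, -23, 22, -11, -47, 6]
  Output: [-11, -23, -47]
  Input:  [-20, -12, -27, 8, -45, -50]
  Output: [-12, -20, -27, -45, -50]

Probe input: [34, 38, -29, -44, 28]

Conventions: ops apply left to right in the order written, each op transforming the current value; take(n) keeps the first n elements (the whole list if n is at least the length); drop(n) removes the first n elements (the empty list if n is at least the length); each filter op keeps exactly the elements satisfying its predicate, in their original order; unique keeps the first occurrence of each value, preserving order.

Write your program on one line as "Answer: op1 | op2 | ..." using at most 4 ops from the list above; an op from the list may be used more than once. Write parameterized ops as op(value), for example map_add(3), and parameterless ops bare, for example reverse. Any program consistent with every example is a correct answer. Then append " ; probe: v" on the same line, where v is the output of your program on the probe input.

sort_desc | unique | filter_lt(5) ; probe: [-29, -44]

Check, running the answer program on each example:
  [21, 45, 5, -32, 45, 30] -> [45, 45, 30, 21, 5, -32] -> [45, 30, 21, 5, -32] -> [-32]
  [-13, -48, 20, -26, -10, 29, -14, 45, 16] -> [45, 29, 20, 16, -10, -13, -14, -26, -48] -> [45, 29, 20, 16, -10, -13, -14, -26, -48] -> [-10, -13, -14, -26, -48]
  [43, -15, -34, -6, 26, -12, -23, -25] -> [43, 26, -6, -12, -15, -23, -25, -34] -> [43, 26, -6, -12, -15, -23, -25, -34] -> [-6, -12, -15, -23, -25, -34]
  [-3, 25, -19, -35, -29, -48, 2, -6, -1, -11] -> [25, 2, -1, -3, -6, -11, -19, -29, -35, -48] -> [25, 2, -1, -3, -6, -11, -19, -29, -35, -48] -> [2, -1, -3, -6, -11, -19, -29, -35, -48]
  [41, 27, 41, 15, -23, 22, -11, -47, 6] -> [41, 41, 27, 22, 15, 6, -11, -23, -47] -> [41, 27, 22, 15, 6, -11, -23, -47] -> [-11, -23, -47]
  [-20, -12, -27, 8, -45, -50] -> [8, -12, -20, -27, -45, -50] -> [8, -12, -20, -27, -45, -50] -> [-12, -20, -27, -45, -50]
  probe: [34, 38, -29, -44, 28] -> [38, 34, 28, -29, -44] -> [38, 34, 28, -29, -44] -> [-29, -44]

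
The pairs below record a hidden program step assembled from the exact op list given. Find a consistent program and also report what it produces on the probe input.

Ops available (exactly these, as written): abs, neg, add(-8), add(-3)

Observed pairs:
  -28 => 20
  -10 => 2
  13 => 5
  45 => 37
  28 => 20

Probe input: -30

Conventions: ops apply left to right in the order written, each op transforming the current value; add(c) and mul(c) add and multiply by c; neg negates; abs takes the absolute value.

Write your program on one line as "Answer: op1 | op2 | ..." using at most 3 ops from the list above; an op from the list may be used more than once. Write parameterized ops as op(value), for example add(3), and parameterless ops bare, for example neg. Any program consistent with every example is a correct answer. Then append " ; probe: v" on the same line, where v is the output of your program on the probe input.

abs | add(-8) ; probe: 22

Check, running the answer program on each example:
  -28 -> 28 -> 20
  -10 -> 10 -> 2
  13 -> 13 -> 5
  45 -> 45 -> 37
  28 -> 28 -> 20
  probe: -30 -> 30 -> 22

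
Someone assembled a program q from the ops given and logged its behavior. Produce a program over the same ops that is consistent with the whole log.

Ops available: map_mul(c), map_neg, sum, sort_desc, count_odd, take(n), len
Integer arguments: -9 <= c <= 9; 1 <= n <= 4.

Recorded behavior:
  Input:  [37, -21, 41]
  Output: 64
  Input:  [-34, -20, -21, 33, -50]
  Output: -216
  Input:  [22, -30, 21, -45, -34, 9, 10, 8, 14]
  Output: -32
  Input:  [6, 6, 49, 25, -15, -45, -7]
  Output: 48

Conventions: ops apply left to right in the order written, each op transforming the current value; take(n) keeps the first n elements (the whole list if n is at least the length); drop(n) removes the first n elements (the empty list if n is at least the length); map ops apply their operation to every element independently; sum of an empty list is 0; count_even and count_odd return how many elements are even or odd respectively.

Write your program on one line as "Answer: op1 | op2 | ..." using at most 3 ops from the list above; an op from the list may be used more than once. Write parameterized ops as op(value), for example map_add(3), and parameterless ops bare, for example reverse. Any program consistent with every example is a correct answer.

map_mul(4) | take(2) | sum

Check, running the answer program on each example:
  [37, -21, 41] -> [148, -84, 164] -> [148, -84] -> 64
  [-34, -20, -21, 33, -50] -> [-136, -80, -84, 132, -200] -> [-136, -80] -> -216
  [22, -30, 21, -45, -34, 9, 10, 8, 14] -> [88, -120, 84, -180, -136, 36, 40, 32, 56] -> [88, -120] -> -32
  [6, 6, 49, 25, -15, -45, -7] -> [24, 24, 196, 100, -60, -180, -28] -> [24, 24] -> 48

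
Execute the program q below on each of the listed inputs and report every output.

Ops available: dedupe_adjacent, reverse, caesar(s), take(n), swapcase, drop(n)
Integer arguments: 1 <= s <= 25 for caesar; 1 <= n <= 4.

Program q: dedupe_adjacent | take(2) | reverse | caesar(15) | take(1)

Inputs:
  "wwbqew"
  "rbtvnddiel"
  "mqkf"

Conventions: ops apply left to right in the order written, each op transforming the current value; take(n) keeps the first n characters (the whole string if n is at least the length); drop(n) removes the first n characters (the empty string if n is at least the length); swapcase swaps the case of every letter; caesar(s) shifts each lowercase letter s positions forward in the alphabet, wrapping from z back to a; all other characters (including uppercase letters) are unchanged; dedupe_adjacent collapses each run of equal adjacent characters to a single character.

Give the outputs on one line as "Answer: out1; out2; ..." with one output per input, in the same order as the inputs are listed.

"q"; "q"; "f"

Execution, op by op:
  "wwbqew" -> "wbqew" -> "wb" -> "bw" -> "ql" -> "q"
  "rbtvnddiel" -> "rbtvndiel" -> "rb" -> "br" -> "qg" -> "q"
  "mqkf" -> "mqkf" -> "mq" -> "qm" -> "fb" -> "f"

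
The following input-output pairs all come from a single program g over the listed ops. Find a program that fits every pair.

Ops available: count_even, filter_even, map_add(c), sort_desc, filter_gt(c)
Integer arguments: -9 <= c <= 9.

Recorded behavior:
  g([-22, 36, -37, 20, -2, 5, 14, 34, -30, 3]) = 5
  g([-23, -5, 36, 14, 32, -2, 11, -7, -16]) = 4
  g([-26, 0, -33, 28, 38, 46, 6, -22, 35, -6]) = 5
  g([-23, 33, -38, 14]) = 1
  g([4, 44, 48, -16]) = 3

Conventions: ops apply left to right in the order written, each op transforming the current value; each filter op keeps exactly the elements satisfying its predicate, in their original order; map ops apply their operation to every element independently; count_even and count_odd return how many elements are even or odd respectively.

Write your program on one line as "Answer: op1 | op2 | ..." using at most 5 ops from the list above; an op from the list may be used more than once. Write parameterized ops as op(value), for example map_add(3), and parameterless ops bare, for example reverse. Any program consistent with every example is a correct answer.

map_add(-4) | sort_desc | filter_even | filter_gt(-7) | count_even

Check, running the answer program on each example:
  [-22, 36, -37, 20, -2, 5, 14, 34, -30, 3] -> [-26, 32, -41, 16, -6, 1, 10, 30, -34, -1] -> [32, 30, 16, 10, 1, -1, -6, -26, -34, -41] -> [32, 30, 16, 10, -6, -26, -34] -> [32, 30, 16, 10, -6] -> 5
  [-23, -5, 36, 14, 32, -2, 11, -7, -16] -> [-27, -9, 32, 10, 28, -6, 7, -11, -20] -> [32, 28, 10, 7, -6, -9, -11, -20, -27] -> [32, 28, 10, -6, -20] -> [32, 28, 10, -6] -> 4
  [-26, 0, -33, 28, 38, 46, 6, -22, 35, -6] -> [-30, -4, -37, 24, 34, 42, 2, -26, 31, -10] -> [42, 34, 31, 24, 2, -4, -10, -26, -30, -37] -> [42, 34, 24, 2, -4, -10, -26, -30] -> [42, 34, 24, 2, -4] -> 5
  [-23, 33, -38, 14] -> [-27, 29, -42, 10] -> [29, 10, -27, -42] -> [10, -42] -> [10] -> 1
  [4, 44, 48, -16] -> [0, 40, 44, -20] -> [44, 40, 0, -20] -> [44, 40, 0, -20] -> [44, 40, 0] -> 3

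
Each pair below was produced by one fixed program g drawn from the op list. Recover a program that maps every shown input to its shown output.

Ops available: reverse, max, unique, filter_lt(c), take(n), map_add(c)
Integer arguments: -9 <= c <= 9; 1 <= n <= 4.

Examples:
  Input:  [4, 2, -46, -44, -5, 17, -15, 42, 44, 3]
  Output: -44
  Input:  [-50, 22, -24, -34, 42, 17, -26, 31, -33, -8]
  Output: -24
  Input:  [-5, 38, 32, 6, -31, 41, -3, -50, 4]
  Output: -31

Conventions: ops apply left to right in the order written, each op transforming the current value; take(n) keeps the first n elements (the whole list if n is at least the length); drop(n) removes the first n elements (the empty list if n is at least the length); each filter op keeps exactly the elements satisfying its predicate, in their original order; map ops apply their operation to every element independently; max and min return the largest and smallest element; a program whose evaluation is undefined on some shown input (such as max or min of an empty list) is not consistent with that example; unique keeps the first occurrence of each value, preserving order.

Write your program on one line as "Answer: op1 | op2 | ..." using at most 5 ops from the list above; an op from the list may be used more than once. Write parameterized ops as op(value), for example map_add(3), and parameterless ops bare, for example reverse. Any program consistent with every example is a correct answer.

filter_lt(2) | filter_lt(-5) | take(2) | reverse | max

Check, running the answer program on each example:
  [4, 2, -46, -44, -5, 17, -15, 42, 44, 3] -> [-46, -44, -5, -15] -> [-46, -44, -15] -> [-46, -44] -> [-44, -46] -> -44
  [-50, 22, -24, -34, 42, 17, -26, 31, -33, -8] -> [-50, -24, -34, -26, -33, -8] -> [-50, -24, -34, -26, -33, -8] -> [-50, -24] -> [-24, -50] -> -24
  [-5, 38, 32, 6, -31, 41, -3, -50, 4] -> [-5, -31, -3, -50] -> [-31, -50] -> [-31, -50] -> [-50, -31] -> -31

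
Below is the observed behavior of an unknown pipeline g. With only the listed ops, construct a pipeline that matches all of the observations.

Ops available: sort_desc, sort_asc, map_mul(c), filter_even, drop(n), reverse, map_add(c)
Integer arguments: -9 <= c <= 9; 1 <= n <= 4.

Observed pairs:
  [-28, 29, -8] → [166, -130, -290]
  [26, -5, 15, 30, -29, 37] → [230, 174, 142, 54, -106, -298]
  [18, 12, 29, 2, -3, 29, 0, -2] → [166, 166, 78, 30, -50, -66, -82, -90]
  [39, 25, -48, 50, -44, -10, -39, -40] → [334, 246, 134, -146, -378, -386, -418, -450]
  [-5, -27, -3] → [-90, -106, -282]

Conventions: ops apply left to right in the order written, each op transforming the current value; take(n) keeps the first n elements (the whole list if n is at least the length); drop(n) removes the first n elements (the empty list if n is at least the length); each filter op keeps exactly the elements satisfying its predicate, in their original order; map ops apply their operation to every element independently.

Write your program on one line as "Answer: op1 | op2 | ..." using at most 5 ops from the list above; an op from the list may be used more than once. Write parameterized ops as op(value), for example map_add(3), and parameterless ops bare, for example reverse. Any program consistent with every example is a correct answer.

map_add(-9) | map_mul(8) | map_add(6) | sort_asc | reverse

Check, running the answer program on each example:
  [-28, 29, -8] -> [-37, 20, -17] -> [-296, 160, -136] -> [-290, 166, -130] -> [-290, -130, 166] -> [166, -130, -290]
  [26, -5, 15, 30, -29, 37] -> [17, -14, 6, 21, -38, 28] -> [136, -112, 48, 168, -304, 224] -> [142, -106, 54, 174, -298, 230] -> [-298, -106, 54, 142, 174, 230] -> [230, 174, 142, 54, -106, -298]
  [18, 12, 29, 2, -3, 29, 0, -2] -> [9, 3, 20, -7, -12, 20, -9, -11] -> [72, 24, 160, -56, -96, 160, -72, -88] -> [78, 30, 166, -50, -90, 166, -66, -82] -> [-90, -82, -66, -50, 30, 78, 166, 166] -> [166, 166, 78, 30, -50, -66, -82, -90]
  [39, 25, -48, 50, -44, -10, -39, -40] -> [30, 16, -57, 41, -53, -19, -48, -49] -> [240, 128, -456, 328, -424, -152, -384, -392] -> [246, 134, -450, 334, -418, -146, -378, -386] -> [-450, -418, -386, -378, -146, 134, 246, 334] -> [334, 246, 134, -146, -378, -386, -418, -450]
  [-5, -27, -3] -> [-14, -36, -12] -> [-112, -288, -96] -> [-106, -282, -90] -> [-282, -106, -90] -> [-90, -106, -282]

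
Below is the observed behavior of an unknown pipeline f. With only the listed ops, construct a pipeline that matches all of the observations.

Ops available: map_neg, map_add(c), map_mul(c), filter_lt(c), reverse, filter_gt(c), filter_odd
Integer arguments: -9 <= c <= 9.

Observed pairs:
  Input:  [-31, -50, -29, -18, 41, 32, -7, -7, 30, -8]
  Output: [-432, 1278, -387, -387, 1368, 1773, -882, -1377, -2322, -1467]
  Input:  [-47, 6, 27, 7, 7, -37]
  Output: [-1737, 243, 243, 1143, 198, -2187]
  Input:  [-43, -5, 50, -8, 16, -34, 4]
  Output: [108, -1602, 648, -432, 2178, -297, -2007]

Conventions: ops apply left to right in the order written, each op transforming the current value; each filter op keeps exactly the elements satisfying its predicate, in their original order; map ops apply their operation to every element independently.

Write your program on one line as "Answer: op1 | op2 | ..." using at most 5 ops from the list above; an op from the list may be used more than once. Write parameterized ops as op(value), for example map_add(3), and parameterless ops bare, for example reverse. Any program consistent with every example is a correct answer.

map_mul(-5) | map_neg | map_add(-8) | map_mul(9) | reverse

Check, running the answer program on each example:
  [-31, -50, -29, -18, 41, 32, -7, -7, 30, -8] -> [155, 250, 145, 90, -205, -160, 35, 35, -150, 40] -> [-155, -250, -145, -90, 205, 160, -35, -35, 150, -40] -> [-163, -258, -153, -98, 197, 152, -43, -43, 142, -48] -> [-1467, -2322, -1377, -882, 1773, 1368, -387, -387, 1278, -432] -> [-432, 1278, -387, -387, 1368, 1773, -882, -1377, -2322, -1467]
  [-47, 6, 27, 7, 7, -37] -> [235, -30, -135, -35, -35, 185] -> [-235, 30, 135, 35, 35, -185] -> [-243, 22, 127, 27, 27, -193] -> [-2187, 198, 1143, 243, 243, -1737] -> [-1737, 243, 243, 1143, 198, -2187]
  [-43, -5, 50, -8, 16, -34, 4] -> [215, 25, -250, 40, -80, 170, -20] -> [-215, -25, 250, -40, 80, -170, 20] -> [-223, -33, 242, -48, 72, -178, 12] -> [-2007, -297, 2178, -432, 648, -1602, 108] -> [108, -1602, 648, -432, 2178, -297, -2007]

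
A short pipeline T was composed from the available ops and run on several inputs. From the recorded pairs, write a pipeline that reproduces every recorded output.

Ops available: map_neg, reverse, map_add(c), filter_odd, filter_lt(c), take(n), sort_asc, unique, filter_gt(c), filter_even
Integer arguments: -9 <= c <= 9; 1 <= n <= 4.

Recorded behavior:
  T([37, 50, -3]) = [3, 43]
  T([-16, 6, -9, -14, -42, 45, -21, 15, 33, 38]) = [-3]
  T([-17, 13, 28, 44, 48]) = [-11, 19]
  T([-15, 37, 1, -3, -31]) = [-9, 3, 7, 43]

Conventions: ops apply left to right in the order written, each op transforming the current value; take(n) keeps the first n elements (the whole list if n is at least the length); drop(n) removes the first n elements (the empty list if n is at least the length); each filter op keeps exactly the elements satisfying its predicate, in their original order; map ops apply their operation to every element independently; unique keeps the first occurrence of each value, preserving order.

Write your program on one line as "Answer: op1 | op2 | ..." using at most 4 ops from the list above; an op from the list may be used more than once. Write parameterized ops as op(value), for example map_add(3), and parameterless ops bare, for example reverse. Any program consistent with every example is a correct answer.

take(4) | map_add(6) | filter_odd | sort_asc

Check, running the answer program on each example:
  [37, 50, -3] -> [37, 50, -3] -> [43, 56, 3] -> [43, 3] -> [3, 43]
  [-16, 6, -9, -14, -42, 45, -21, 15, 33, 38] -> [-16, 6, -9, -14] -> [-10, 12, -3, -8] -> [-3] -> [-3]
  [-17, 13, 28, 44, 48] -> [-17, 13, 28, 44] -> [-11, 19, 34, 50] -> [-11, 19] -> [-11, 19]
  [-15, 37, 1, -3, -31] -> [-15, 37, 1, -3] -> [-9, 43, 7, 3] -> [-9, 43, 7, 3] -> [-9, 3, 7, 43]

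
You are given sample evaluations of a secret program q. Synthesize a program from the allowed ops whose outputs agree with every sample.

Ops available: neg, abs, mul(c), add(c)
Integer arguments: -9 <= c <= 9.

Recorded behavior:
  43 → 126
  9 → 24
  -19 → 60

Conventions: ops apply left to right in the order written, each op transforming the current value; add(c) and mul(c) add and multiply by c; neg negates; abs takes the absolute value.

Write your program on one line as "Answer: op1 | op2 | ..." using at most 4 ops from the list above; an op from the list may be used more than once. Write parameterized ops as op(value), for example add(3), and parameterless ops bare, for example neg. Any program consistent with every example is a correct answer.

add(-1) | mul(-3) | abs

Check, running the answer program on each example:
  43 -> 42 -> -126 -> 126
  9 -> 8 -> -24 -> 24
  -19 -> -20 -> 60 -> 60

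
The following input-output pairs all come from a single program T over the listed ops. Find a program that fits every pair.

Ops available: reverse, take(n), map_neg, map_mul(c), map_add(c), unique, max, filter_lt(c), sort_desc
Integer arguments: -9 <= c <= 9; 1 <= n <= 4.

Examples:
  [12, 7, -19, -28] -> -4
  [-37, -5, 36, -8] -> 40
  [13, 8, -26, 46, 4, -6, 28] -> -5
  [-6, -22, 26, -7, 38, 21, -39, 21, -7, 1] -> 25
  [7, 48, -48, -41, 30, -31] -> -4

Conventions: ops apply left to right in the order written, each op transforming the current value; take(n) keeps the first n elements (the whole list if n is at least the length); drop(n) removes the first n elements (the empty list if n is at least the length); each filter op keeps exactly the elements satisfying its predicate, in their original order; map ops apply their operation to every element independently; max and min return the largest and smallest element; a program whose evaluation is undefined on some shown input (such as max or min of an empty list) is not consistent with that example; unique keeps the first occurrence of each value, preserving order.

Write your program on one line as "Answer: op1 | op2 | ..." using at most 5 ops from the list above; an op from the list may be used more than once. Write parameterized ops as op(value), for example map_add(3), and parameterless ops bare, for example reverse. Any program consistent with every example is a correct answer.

map_neg | map_add(3) | take(2) | max

Check, running the answer program on each example:
  [12, 7, -19, -28] -> [-12, -7, 19, 28] -> [-9, -4, 22, 31] -> [-9, -4] -> -4
  [-37, -5, 36, -8] -> [37, 5, -36, 8] -> [40, 8, -33, 11] -> [40, 8] -> 40
  [13, 8, -26, 46, 4, -6, 28] -> [-13, -8, 26, -46, -4, 6, -28] -> [-10, -5, 29, -43, -1, 9, -25] -> [-10, -5] -> -5
  [-6, -22, 26, -7, 38, 21, -39, 21, -7, 1] -> [6, 22, -26, 7, -38, -21, 39, -21, 7, -1] -> [9, 25, -23, 10, -35, -18, 42, -18, 10, 2] -> [9, 25] -> 25
  [7, 48, -48, -41, 30, -31] -> [-7, -48, 48, 41, -30, 31] -> [-4, -45, 51, 44, -27, 34] -> [-4, -45] -> -4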